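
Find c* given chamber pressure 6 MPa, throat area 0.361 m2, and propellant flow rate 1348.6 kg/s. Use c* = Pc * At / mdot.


c* = 6e6 * 0.361 / 1348.6 = 1606 m/s

1606 m/s


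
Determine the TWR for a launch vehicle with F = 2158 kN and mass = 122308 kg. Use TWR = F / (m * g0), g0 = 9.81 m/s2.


TWR = 2158000 / (122308 * 9.81) = 1.8

1.8


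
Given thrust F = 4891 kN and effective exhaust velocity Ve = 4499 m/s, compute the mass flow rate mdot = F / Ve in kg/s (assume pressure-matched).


mdot = F / Ve = 4891000 / 4499 = 1087.1 kg/s

1087.1 kg/s


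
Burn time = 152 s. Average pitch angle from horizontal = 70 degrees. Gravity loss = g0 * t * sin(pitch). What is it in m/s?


GL = 9.81 * 152 * sin(70 deg) = 1401 m/s

1401 m/s


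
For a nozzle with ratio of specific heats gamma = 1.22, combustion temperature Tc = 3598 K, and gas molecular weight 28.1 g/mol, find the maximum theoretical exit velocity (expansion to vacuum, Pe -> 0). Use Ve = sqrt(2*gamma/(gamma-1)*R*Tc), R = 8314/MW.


R = 8314 / 28.1 = 295.87 J/(kg.K)
Ve = sqrt(2 * 1.22 / (1.22 - 1) * 295.87 * 3598) = 3436 m/s

3436 m/s


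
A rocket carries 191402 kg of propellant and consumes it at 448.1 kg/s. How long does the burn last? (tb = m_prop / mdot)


tb = 191402 / 448.1 = 427.1 s

427.1 s


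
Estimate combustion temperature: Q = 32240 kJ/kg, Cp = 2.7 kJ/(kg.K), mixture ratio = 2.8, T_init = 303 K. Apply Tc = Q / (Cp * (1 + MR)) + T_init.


Tc = 32240 / (2.7 * (1 + 2.8)) + 303 = 3445 K

3445 K


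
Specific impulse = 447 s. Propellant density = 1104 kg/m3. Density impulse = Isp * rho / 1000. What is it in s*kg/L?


rho*Isp = 447 * 1104 / 1000 = 493 s*kg/L

493 s*kg/L


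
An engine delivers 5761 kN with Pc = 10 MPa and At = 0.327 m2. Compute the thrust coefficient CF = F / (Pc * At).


CF = 5761000 / (10e6 * 0.327) = 1.76

1.76


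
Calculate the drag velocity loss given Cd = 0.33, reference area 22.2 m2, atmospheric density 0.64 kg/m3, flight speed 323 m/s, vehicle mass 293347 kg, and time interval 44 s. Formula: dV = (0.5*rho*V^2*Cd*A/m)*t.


D = 0.5 * 0.64 * 323^2 * 0.33 * 22.2 = 244580.56 N
a = 244580.56 / 293347 = 0.8338 m/s2
dV = 0.8338 * 44 = 36.7 m/s

36.7 m/s


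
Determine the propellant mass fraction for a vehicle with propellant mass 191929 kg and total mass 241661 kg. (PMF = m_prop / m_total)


PMF = 191929 / 241661 = 0.794

0.794


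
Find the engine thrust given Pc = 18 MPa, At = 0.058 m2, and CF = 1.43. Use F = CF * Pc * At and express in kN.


F = 1.43 * 18e6 * 0.058 = 1.4929e+06 N = 1492.9 kN

1492.9 kN


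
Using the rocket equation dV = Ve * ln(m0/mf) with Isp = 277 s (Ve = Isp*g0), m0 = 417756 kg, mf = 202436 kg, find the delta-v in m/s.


Ve = 277 * 9.81 = 2717.37 m/s
dV = 2717.37 * ln(417756/202436) = 1969 m/s

1969 m/s


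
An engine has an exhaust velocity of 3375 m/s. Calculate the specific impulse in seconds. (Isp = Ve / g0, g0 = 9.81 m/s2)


Isp = Ve / g0 = 3375 / 9.81 = 344.0 s

344.0 s


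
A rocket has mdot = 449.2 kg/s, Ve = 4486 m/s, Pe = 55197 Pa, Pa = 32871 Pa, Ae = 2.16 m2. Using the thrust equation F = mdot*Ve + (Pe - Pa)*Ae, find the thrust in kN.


F = 449.2 * 4486 + (55197 - 32871) * 2.16 = 2.0633e+06 N = 2063.3 kN

2063.3 kN


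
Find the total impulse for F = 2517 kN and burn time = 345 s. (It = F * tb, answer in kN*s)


It = 2517 * 345 = 868365 kN*s

868365 kN*s


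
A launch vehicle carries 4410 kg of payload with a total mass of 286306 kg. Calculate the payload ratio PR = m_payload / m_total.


PR = 4410 / 286306 = 0.0154

0.0154


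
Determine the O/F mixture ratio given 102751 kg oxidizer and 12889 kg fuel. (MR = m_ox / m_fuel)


MR = 102751 / 12889 = 7.97

7.97


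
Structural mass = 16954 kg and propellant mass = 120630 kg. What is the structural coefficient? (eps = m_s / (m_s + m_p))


eps = 16954 / (16954 + 120630) = 0.1232

0.1232


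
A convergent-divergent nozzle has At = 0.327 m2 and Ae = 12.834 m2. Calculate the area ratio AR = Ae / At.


AR = 12.834 / 0.327 = 39.2

39.2


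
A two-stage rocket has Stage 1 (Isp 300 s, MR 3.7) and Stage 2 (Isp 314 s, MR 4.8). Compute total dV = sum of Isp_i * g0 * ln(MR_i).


dV1 = 300 * 9.81 * ln(3.7) = 3850.4 m/s
dV2 = 314 * 9.81 * ln(4.8) = 4831.9 m/s
Total dV = 3850.4 + 4831.9 = 8682.3 m/s ~ 8682 m/s

8682 m/s


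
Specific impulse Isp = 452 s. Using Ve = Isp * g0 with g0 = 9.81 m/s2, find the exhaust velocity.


Ve = Isp * g0 = 452 * 9.81 = 4434.1 m/s

4434.1 m/s


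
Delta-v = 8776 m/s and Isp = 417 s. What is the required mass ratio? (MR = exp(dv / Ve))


Ve = 417 * 9.81 = 4090.77 m/s
MR = exp(8776 / 4090.77) = 8.545

8.545


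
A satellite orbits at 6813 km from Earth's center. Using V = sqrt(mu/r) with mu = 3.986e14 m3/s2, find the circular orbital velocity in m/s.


V = sqrt(3.986e14 / 6813000) = 7649 m/s

7649 m/s


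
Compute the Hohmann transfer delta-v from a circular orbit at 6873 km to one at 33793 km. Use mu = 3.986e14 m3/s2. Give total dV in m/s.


V1 = sqrt(mu/r1) = 7615.45 m/s
dV1 = V1*(sqrt(2*r2/(r1+r2)) - 1) = 2202.21 m/s
V2 = sqrt(mu/r2) = 3434.43 m/s
dV2 = V2*(1 - sqrt(2*r1/(r1+r2))) = 1437.67 m/s
Total dV = 3640 m/s

3640 m/s


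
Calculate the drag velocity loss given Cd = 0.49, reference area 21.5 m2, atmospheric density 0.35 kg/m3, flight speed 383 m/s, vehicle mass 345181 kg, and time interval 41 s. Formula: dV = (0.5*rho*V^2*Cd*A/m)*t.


D = 0.5 * 0.35 * 383^2 * 0.49 * 21.5 = 270439.51 N
a = 270439.51 / 345181 = 0.7835 m/s2
dV = 0.7835 * 41 = 32.1 m/s

32.1 m/s


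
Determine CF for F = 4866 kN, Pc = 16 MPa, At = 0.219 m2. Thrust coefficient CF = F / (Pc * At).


CF = 4866000 / (16e6 * 0.219) = 1.39

1.39


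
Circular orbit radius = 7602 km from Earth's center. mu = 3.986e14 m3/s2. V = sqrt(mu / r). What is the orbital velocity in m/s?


V = sqrt(3.986e14 / 7602000) = 7241 m/s

7241 m/s


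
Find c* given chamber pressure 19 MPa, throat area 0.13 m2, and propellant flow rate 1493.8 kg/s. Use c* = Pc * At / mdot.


c* = 19e6 * 0.13 / 1493.8 = 1654 m/s

1654 m/s


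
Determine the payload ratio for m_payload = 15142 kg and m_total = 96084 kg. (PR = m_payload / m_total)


PR = 15142 / 96084 = 0.1576

0.1576


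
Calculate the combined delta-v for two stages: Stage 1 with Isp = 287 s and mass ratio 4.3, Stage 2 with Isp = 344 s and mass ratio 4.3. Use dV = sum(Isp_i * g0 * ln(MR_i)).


dV1 = 287 * 9.81 * ln(4.3) = 4106.7 m/s
dV2 = 344 * 9.81 * ln(4.3) = 4922.3 m/s
Total dV = 4106.7 + 4922.3 = 9029.0 m/s ~ 9029 m/s

9029 m/s


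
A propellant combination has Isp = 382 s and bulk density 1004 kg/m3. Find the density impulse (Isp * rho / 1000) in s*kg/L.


rho*Isp = 382 * 1004 / 1000 = 384 s*kg/L

384 s*kg/L


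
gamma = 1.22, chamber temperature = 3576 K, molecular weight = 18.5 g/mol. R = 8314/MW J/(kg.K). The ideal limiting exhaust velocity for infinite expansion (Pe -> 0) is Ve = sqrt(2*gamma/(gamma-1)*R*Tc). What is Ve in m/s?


R = 8314 / 18.5 = 449.41 J/(kg.K)
Ve = sqrt(2 * 1.22 / (1.22 - 1) * 449.41 * 3576) = 4222 m/s

4222 m/s


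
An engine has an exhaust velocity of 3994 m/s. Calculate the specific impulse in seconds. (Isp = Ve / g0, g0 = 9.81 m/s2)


Isp = Ve / g0 = 3994 / 9.81 = 407.1 s

407.1 s


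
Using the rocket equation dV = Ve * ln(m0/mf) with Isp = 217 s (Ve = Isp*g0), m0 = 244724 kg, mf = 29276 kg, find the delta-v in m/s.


Ve = 217 * 9.81 = 2128.77 m/s
dV = 2128.77 * ln(244724/29276) = 4520 m/s

4520 m/s


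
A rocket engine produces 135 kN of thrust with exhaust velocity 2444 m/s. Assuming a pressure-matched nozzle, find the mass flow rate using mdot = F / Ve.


mdot = F / Ve = 135000 / 2444 = 55.2 kg/s

55.2 kg/s


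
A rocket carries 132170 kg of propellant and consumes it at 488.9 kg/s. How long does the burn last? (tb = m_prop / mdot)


tb = 132170 / 488.9 = 270.3 s

270.3 s


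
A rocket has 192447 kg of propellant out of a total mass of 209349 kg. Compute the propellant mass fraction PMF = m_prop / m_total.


PMF = 192447 / 209349 = 0.919

0.919


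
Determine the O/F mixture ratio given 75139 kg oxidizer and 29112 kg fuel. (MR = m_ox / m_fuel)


MR = 75139 / 29112 = 2.58

2.58


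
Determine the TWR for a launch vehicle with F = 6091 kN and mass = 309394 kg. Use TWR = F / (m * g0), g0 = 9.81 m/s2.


TWR = 6091000 / (309394 * 9.81) = 2.01

2.01


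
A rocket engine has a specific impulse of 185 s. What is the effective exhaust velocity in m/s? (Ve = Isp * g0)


Ve = Isp * g0 = 185 * 9.81 = 1814.9 m/s

1814.9 m/s


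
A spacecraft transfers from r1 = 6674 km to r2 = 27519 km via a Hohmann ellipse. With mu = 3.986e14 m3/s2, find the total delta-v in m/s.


V1 = sqrt(mu/r1) = 7728.15 m/s
dV1 = V1*(sqrt(2*r2/(r1+r2)) - 1) = 2076.64 m/s
V2 = sqrt(mu/r2) = 3805.86 m/s
dV2 = V2*(1 - sqrt(2*r1/(r1+r2))) = 1427.97 m/s
Total dV = 3505 m/s

3505 m/s


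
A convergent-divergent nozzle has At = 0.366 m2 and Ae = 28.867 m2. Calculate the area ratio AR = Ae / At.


AR = 28.867 / 0.366 = 78.9

78.9


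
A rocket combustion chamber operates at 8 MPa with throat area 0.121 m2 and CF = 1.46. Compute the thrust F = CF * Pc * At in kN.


F = 1.46 * 8e6 * 0.121 = 1.4133e+06 N = 1413.3 kN

1413.3 kN


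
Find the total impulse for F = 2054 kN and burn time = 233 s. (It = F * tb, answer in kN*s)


It = 2054 * 233 = 478582 kN*s

478582 kN*s


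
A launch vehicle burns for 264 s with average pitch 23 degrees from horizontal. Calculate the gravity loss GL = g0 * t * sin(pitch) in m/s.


GL = 9.81 * 264 * sin(23 deg) = 1012 m/s

1012 m/s


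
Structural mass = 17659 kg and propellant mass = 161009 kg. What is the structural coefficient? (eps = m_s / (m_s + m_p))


eps = 17659 / (17659 + 161009) = 0.0988

0.0988


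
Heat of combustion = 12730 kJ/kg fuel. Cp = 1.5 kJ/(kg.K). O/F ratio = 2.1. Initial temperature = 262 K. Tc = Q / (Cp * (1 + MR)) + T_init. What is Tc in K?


Tc = 12730 / (1.5 * (1 + 2.1)) + 262 = 3000 K

3000 K


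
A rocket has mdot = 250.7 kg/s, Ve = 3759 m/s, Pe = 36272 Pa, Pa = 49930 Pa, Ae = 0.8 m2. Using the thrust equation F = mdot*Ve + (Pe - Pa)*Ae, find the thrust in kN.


F = 250.7 * 3759 + (36272 - 49930) * 0.8 = 931455.0 N = 931.5 kN

931.5 kN


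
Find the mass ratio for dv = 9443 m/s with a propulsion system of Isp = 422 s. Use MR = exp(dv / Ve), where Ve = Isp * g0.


Ve = 422 * 9.81 = 4139.82 m/s
MR = exp(9443 / 4139.82) = 9.787

9.787


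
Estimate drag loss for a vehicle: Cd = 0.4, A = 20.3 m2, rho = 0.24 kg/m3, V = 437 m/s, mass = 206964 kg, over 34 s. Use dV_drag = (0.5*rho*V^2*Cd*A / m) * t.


D = 0.5 * 0.24 * 437^2 * 0.4 * 20.3 = 186080.19 N
a = 186080.19 / 206964 = 0.8991 m/s2
dV = 0.8991 * 34 = 30.6 m/s

30.6 m/s


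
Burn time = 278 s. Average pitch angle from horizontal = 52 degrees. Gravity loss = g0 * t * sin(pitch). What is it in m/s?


GL = 9.81 * 278 * sin(52 deg) = 2149 m/s

2149 m/s


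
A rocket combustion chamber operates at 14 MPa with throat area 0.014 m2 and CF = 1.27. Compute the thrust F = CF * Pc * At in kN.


F = 1.27 * 14e6 * 0.014 = 248920.0 N = 248.9 kN

248.9 kN


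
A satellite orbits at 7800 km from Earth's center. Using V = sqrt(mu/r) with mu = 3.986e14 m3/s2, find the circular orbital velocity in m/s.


V = sqrt(3.986e14 / 7800000) = 7149 m/s

7149 m/s


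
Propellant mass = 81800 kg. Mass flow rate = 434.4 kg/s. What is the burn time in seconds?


tb = 81800 / 434.4 = 188.3 s

188.3 s


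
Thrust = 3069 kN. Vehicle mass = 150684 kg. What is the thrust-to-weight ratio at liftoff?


TWR = 3069000 / (150684 * 9.81) = 2.08

2.08


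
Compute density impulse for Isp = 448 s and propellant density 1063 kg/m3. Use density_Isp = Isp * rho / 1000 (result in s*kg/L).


rho*Isp = 448 * 1063 / 1000 = 476 s*kg/L

476 s*kg/L


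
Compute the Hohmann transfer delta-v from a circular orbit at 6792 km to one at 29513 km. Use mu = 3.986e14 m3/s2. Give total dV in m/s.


V1 = sqrt(mu/r1) = 7660.72 m/s
dV1 = V1*(sqrt(2*r2/(r1+r2)) - 1) = 2107.33 m/s
V2 = sqrt(mu/r2) = 3675.04 m/s
dV2 = V2*(1 - sqrt(2*r1/(r1+r2))) = 1427.06 m/s
Total dV = 3534 m/s

3534 m/s


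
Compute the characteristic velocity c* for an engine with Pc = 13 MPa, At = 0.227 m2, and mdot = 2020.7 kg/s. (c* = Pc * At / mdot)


c* = 13e6 * 0.227 / 2020.7 = 1460 m/s

1460 m/s


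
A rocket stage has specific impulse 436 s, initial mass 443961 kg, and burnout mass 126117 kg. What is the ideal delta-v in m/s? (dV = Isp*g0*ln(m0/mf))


Ve = 436 * 9.81 = 4277.16 m/s
dV = 4277.16 * ln(443961/126117) = 5383 m/s

5383 m/s


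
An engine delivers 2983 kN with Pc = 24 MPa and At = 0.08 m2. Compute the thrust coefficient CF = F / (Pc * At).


CF = 2983000 / (24e6 * 0.08) = 1.55

1.55


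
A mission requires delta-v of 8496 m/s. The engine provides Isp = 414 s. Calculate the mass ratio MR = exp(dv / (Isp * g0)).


Ve = 414 * 9.81 = 4061.34 m/s
MR = exp(8496 / 4061.34) = 8.1

8.1


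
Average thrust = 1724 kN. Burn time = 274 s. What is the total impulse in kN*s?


It = 1724 * 274 = 472376 kN*s

472376 kN*s


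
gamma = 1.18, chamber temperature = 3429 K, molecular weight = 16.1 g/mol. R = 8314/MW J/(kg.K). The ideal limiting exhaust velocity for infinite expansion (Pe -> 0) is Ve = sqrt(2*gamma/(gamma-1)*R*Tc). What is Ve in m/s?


R = 8314 / 16.1 = 516.4 J/(kg.K)
Ve = sqrt(2 * 1.18 / (1.18 - 1) * 516.4 * 3429) = 4818 m/s

4818 m/s


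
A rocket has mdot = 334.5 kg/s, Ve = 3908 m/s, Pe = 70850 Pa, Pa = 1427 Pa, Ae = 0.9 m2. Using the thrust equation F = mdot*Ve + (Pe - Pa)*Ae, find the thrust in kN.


F = 334.5 * 3908 + (70850 - 1427) * 0.9 = 1.3697e+06 N = 1369.7 kN

1369.7 kN


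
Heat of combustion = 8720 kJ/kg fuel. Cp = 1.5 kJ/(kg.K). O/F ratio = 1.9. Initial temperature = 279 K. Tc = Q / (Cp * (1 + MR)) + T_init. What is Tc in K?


Tc = 8720 / (1.5 * (1 + 1.9)) + 279 = 2284 K

2284 K


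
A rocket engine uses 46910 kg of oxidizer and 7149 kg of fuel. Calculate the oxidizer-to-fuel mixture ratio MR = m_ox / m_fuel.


MR = 46910 / 7149 = 6.56

6.56


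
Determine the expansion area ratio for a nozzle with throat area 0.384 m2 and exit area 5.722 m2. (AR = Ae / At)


AR = 5.722 / 0.384 = 14.9

14.9


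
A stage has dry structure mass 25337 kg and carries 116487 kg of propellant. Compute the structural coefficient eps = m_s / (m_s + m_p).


eps = 25337 / (25337 + 116487) = 0.1787

0.1787


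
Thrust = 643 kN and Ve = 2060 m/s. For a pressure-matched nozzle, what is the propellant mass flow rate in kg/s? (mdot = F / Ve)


mdot = F / Ve = 643000 / 2060 = 312.1 kg/s

312.1 kg/s


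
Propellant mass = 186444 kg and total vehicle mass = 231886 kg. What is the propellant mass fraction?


PMF = 186444 / 231886 = 0.804

0.804


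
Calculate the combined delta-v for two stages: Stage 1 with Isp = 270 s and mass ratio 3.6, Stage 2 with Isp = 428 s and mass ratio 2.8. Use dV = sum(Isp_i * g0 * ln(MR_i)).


dV1 = 270 * 9.81 * ln(3.6) = 3392.8 m/s
dV2 = 428 * 9.81 * ln(2.8) = 4323.0 m/s
Total dV = 3392.8 + 4323.0 = 7715.8 m/s ~ 7716 m/s

7716 m/s


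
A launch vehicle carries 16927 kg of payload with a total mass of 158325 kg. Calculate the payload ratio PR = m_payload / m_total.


PR = 16927 / 158325 = 0.1069

0.1069


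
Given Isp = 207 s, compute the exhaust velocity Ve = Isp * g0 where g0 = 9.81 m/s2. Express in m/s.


Ve = Isp * g0 = 207 * 9.81 = 2030.7 m/s

2030.7 m/s


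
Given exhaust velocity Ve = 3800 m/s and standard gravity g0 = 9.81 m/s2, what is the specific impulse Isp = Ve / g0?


Isp = Ve / g0 = 3800 / 9.81 = 387.4 s

387.4 s


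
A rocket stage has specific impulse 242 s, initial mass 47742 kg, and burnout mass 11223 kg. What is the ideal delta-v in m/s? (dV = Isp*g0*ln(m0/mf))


Ve = 242 * 9.81 = 2374.02 m/s
dV = 2374.02 * ln(47742/11223) = 3437 m/s

3437 m/s


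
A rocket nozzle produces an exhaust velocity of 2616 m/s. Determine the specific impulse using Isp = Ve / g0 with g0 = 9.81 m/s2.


Isp = Ve / g0 = 2616 / 9.81 = 266.7 s

266.7 s


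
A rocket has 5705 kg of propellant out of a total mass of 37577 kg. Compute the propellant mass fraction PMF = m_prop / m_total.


PMF = 5705 / 37577 = 0.152

0.152


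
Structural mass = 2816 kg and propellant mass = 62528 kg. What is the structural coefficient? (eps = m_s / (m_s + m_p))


eps = 2816 / (2816 + 62528) = 0.0431

0.0431


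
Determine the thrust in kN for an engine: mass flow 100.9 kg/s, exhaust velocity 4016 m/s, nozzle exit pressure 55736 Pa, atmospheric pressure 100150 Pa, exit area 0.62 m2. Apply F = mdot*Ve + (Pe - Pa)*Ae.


F = 100.9 * 4016 + (55736 - 100150) * 0.62 = 377678.0 N = 377.7 kN

377.7 kN


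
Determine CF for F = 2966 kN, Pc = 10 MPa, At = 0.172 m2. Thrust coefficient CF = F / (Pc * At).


CF = 2966000 / (10e6 * 0.172) = 1.72

1.72


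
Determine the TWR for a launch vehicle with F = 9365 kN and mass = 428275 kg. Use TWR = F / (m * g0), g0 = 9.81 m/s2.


TWR = 9365000 / (428275 * 9.81) = 2.23

2.23


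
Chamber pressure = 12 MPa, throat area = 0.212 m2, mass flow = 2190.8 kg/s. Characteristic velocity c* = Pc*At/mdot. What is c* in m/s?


c* = 12e6 * 0.212 / 2190.8 = 1161 m/s

1161 m/s


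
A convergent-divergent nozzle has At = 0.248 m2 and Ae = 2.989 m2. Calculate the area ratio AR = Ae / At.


AR = 2.989 / 0.248 = 12.1

12.1


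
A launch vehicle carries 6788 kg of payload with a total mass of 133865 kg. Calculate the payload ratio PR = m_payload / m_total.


PR = 6788 / 133865 = 0.0507

0.0507


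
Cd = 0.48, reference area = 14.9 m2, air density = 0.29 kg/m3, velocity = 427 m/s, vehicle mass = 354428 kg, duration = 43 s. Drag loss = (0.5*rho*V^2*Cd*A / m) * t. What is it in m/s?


D = 0.5 * 0.29 * 427^2 * 0.48 * 14.9 = 189082.47 N
a = 189082.47 / 354428 = 0.5335 m/s2
dV = 0.5335 * 43 = 22.9 m/s

22.9 m/s


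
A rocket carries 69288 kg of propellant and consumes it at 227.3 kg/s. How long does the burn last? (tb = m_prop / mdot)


tb = 69288 / 227.3 = 304.8 s

304.8 s


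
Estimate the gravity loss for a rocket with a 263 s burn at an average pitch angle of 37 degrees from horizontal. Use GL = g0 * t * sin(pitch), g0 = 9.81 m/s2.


GL = 9.81 * 263 * sin(37 deg) = 1553 m/s

1553 m/s


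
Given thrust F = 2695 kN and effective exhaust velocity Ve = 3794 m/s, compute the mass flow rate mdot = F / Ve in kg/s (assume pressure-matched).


mdot = F / Ve = 2695000 / 3794 = 710.3 kg/s

710.3 kg/s


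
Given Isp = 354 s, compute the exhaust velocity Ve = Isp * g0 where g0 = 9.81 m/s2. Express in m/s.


Ve = Isp * g0 = 354 * 9.81 = 3472.7 m/s

3472.7 m/s


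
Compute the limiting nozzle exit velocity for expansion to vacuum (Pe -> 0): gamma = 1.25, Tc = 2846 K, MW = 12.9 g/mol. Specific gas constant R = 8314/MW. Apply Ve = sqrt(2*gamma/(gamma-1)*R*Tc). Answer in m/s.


R = 8314 / 12.9 = 644.5 J/(kg.K)
Ve = sqrt(2 * 1.25 / (1.25 - 1) * 644.5 * 2846) = 4283 m/s

4283 m/s


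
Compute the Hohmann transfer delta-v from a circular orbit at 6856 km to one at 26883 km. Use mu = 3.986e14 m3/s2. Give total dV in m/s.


V1 = sqrt(mu/r1) = 7624.88 m/s
dV1 = V1*(sqrt(2*r2/(r1+r2)) - 1) = 2000.57 m/s
V2 = sqrt(mu/r2) = 3850.61 m/s
dV2 = V2*(1 - sqrt(2*r1/(r1+r2))) = 1395.82 m/s
Total dV = 3396 m/s

3396 m/s


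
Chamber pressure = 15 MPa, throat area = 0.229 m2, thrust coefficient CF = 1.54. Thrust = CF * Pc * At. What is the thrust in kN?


F = 1.54 * 15e6 * 0.229 = 5.2899e+06 N = 5289.9 kN

5289.9 kN


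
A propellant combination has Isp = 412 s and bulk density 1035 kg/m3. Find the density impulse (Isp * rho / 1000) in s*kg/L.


rho*Isp = 412 * 1035 / 1000 = 426 s*kg/L

426 s*kg/L


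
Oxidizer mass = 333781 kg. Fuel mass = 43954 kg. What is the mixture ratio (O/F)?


MR = 333781 / 43954 = 7.59

7.59


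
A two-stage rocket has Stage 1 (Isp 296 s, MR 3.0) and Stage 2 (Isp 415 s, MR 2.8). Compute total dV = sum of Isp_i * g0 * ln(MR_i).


dV1 = 296 * 9.81 * ln(3.0) = 3190.1 m/s
dV2 = 415 * 9.81 * ln(2.8) = 4191.7 m/s
Total dV = 3190.1 + 4191.7 = 7381.8 m/s ~ 7382 m/s

7382 m/s


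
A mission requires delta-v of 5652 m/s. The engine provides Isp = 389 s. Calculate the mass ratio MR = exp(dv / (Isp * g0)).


Ve = 389 * 9.81 = 3816.09 m/s
MR = exp(5652 / 3816.09) = 4.398

4.398


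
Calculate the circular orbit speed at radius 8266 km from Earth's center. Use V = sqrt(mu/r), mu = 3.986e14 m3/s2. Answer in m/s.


V = sqrt(3.986e14 / 8266000) = 6944 m/s

6944 m/s


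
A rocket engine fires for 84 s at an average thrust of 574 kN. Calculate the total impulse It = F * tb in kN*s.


It = 574 * 84 = 48216 kN*s

48216 kN*s


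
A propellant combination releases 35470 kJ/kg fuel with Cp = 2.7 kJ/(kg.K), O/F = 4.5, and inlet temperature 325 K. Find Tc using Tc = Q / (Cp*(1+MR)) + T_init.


Tc = 35470 / (2.7 * (1 + 4.5)) + 325 = 2714 K

2714 K


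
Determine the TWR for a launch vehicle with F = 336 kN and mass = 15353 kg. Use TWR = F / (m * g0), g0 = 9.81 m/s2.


TWR = 336000 / (15353 * 9.81) = 2.23

2.23


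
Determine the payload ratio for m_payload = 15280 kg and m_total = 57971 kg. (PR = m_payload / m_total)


PR = 15280 / 57971 = 0.2636

0.2636


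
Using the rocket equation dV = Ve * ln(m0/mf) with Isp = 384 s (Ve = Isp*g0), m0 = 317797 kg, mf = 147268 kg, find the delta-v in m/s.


Ve = 384 * 9.81 = 3767.04 m/s
dV = 3767.04 * ln(317797/147268) = 2897 m/s

2897 m/s


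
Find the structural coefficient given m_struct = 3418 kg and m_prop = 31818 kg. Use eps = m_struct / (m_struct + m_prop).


eps = 3418 / (3418 + 31818) = 0.097

0.097


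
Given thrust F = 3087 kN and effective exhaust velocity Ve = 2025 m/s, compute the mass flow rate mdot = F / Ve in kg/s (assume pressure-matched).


mdot = F / Ve = 3087000 / 2025 = 1524.4 kg/s

1524.4 kg/s


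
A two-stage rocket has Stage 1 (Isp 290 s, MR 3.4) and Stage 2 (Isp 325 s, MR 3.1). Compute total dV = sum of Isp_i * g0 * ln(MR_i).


dV1 = 290 * 9.81 * ln(3.4) = 3481.5 m/s
dV2 = 325 * 9.81 * ln(3.1) = 3607.2 m/s
Total dV = 3481.5 + 3607.2 = 7088.7 m/s ~ 7089 m/s

7089 m/s


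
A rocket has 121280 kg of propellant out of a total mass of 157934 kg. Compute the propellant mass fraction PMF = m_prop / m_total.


PMF = 121280 / 157934 = 0.768

0.768


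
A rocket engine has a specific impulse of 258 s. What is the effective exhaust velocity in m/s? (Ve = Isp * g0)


Ve = Isp * g0 = 258 * 9.81 = 2531.0 m/s

2531.0 m/s


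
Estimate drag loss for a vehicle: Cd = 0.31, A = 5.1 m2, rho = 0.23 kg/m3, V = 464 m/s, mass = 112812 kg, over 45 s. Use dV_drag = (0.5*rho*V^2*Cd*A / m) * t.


D = 0.5 * 0.23 * 464^2 * 0.31 * 5.1 = 39144.04 N
a = 39144.04 / 112812 = 0.347 m/s2
dV = 0.347 * 45 = 15.6 m/s

15.6 m/s


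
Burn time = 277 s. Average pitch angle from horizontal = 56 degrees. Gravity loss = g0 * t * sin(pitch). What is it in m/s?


GL = 9.81 * 277 * sin(56 deg) = 2253 m/s

2253 m/s


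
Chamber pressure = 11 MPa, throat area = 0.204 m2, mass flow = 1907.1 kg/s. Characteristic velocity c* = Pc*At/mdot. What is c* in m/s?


c* = 11e6 * 0.204 / 1907.1 = 1177 m/s

1177 m/s


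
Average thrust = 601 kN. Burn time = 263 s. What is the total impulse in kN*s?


It = 601 * 263 = 158063 kN*s

158063 kN*s


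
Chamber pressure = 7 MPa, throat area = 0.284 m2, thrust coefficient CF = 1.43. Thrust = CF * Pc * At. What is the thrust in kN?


F = 1.43 * 7e6 * 0.284 = 2.8428e+06 N = 2842.8 kN

2842.8 kN


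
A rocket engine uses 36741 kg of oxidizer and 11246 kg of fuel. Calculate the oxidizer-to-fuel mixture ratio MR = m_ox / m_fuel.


MR = 36741 / 11246 = 3.27

3.27


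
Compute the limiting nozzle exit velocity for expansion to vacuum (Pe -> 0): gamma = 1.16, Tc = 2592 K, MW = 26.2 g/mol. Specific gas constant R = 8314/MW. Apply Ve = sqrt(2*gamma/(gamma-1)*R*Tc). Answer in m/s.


R = 8314 / 26.2 = 317.33 J/(kg.K)
Ve = sqrt(2 * 1.16 / (1.16 - 1) * 317.33 * 2592) = 3453 m/s

3453 m/s


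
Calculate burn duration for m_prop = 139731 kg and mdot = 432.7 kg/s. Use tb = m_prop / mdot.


tb = 139731 / 432.7 = 322.9 s

322.9 s


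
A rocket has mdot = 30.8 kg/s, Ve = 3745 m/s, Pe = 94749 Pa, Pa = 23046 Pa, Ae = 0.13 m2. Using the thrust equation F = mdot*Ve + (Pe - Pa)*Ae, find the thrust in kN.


F = 30.8 * 3745 + (94749 - 23046) * 0.13 = 124667.0 N = 124.7 kN

124.7 kN


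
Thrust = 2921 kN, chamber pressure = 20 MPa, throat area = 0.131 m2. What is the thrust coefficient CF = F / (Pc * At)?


CF = 2921000 / (20e6 * 0.131) = 1.11

1.11


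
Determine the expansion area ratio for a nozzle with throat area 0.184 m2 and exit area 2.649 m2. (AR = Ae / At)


AR = 2.649 / 0.184 = 14.4

14.4


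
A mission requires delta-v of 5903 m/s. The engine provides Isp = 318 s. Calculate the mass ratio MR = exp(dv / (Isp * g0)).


Ve = 318 * 9.81 = 3119.58 m/s
MR = exp(5903 / 3119.58) = 6.634

6.634


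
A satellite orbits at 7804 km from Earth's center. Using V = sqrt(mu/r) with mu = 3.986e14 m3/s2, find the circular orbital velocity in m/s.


V = sqrt(3.986e14 / 7804000) = 7147 m/s

7147 m/s


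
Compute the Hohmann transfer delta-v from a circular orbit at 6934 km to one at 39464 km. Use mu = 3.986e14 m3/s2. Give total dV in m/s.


V1 = sqrt(mu/r1) = 7581.88 m/s
dV1 = V1*(sqrt(2*r2/(r1+r2)) - 1) = 2306.9 m/s
V2 = sqrt(mu/r2) = 3178.1 m/s
dV2 = V2*(1 - sqrt(2*r1/(r1+r2))) = 1440.6 m/s
Total dV = 3748 m/s

3748 m/s


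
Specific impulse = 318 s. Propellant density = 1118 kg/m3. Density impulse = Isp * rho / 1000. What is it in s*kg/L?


rho*Isp = 318 * 1118 / 1000 = 356 s*kg/L

356 s*kg/L


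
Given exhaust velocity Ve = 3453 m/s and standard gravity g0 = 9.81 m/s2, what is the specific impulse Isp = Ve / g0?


Isp = Ve / g0 = 3453 / 9.81 = 352.0 s

352.0 s


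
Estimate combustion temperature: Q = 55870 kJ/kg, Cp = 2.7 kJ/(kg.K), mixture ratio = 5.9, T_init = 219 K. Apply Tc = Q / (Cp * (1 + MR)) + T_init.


Tc = 55870 / (2.7 * (1 + 5.9)) + 219 = 3218 K

3218 K


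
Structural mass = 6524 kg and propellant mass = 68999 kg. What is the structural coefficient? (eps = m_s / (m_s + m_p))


eps = 6524 / (6524 + 68999) = 0.0864

0.0864


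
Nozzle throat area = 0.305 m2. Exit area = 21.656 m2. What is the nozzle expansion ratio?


AR = 21.656 / 0.305 = 71.0

71.0


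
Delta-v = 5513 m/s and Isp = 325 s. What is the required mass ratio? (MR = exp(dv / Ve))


Ve = 325 * 9.81 = 3188.25 m/s
MR = exp(5513 / 3188.25) = 5.636

5.636


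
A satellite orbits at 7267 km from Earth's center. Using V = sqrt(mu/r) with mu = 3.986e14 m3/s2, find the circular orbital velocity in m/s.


V = sqrt(3.986e14 / 7267000) = 7406 m/s

7406 m/s


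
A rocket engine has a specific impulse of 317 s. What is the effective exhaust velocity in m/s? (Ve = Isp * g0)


Ve = Isp * g0 = 317 * 9.81 = 3109.8 m/s

3109.8 m/s


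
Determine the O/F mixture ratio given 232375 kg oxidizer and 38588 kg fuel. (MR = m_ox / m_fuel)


MR = 232375 / 38588 = 6.02

6.02


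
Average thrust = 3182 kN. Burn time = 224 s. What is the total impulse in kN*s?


It = 3182 * 224 = 712768 kN*s

712768 kN*s


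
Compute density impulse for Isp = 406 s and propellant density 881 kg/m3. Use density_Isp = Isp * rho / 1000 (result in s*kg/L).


rho*Isp = 406 * 881 / 1000 = 358 s*kg/L

358 s*kg/L


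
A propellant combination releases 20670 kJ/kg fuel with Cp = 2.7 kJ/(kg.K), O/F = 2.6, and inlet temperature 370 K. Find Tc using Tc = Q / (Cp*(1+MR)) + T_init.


Tc = 20670 / (2.7 * (1 + 2.6)) + 370 = 2497 K

2497 K


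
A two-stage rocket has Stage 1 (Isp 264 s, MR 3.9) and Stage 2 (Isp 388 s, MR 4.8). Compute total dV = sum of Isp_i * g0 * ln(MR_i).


dV1 = 264 * 9.81 * ln(3.9) = 3524.7 m/s
dV2 = 388 * 9.81 * ln(4.8) = 5970.6 m/s
Total dV = 3524.7 + 5970.6 = 9495.3 m/s ~ 9495 m/s

9495 m/s


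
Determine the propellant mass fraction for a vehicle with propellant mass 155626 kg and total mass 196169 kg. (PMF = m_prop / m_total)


PMF = 155626 / 196169 = 0.793

0.793


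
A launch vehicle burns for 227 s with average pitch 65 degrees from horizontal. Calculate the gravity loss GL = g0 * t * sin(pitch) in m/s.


GL = 9.81 * 227 * sin(65 deg) = 2018 m/s

2018 m/s


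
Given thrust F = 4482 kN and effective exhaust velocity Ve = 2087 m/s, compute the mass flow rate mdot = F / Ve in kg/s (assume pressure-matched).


mdot = F / Ve = 4482000 / 2087 = 2147.6 kg/s

2147.6 kg/s


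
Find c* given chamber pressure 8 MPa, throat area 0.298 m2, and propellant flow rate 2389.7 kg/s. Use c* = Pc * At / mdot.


c* = 8e6 * 0.298 / 2389.7 = 998 m/s

998 m/s


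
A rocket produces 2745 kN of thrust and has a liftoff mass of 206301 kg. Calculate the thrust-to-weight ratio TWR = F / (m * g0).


TWR = 2745000 / (206301 * 9.81) = 1.36

1.36


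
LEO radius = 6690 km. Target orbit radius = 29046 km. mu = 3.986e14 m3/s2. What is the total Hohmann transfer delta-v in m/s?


V1 = sqrt(mu/r1) = 7718.9 m/s
dV1 = V1*(sqrt(2*r2/(r1+r2)) - 1) = 2122.59 m/s
V2 = sqrt(mu/r2) = 3704.46 m/s
dV2 = V2*(1 - sqrt(2*r1/(r1+r2))) = 1437.73 m/s
Total dV = 3560 m/s

3560 m/s


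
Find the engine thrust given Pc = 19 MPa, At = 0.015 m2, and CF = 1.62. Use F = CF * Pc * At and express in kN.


F = 1.62 * 19e6 * 0.015 = 461700.0 N = 461.7 kN

461.7 kN


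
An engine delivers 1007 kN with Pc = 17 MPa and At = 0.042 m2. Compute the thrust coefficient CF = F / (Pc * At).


CF = 1007000 / (17e6 * 0.042) = 1.41

1.41


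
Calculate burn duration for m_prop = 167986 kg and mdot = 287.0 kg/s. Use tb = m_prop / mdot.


tb = 167986 / 287.0 = 585.3 s

585.3 s


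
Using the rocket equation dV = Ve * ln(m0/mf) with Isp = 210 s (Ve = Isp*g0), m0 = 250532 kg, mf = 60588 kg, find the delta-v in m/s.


Ve = 210 * 9.81 = 2060.1 m/s
dV = 2060.1 * ln(250532/60588) = 2924 m/s

2924 m/s


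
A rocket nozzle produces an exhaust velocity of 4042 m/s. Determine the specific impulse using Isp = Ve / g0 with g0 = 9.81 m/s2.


Isp = Ve / g0 = 4042 / 9.81 = 412.0 s

412.0 s


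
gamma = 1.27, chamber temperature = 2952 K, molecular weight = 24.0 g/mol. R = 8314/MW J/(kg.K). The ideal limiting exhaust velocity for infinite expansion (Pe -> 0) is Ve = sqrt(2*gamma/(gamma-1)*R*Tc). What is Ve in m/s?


R = 8314 / 24.0 = 346.42 J/(kg.K)
Ve = sqrt(2 * 1.27 / (1.27 - 1) * 346.42 * 2952) = 3102 m/s

3102 m/s


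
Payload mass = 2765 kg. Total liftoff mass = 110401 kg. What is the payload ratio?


PR = 2765 / 110401 = 0.025

0.025


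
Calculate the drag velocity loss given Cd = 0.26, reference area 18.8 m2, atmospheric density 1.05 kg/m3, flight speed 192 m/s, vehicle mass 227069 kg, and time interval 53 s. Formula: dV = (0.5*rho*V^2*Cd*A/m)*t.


D = 0.5 * 1.05 * 192^2 * 0.26 * 18.8 = 94600.4 N
a = 94600.4 / 227069 = 0.4166 m/s2
dV = 0.4166 * 53 = 22.1 m/s

22.1 m/s


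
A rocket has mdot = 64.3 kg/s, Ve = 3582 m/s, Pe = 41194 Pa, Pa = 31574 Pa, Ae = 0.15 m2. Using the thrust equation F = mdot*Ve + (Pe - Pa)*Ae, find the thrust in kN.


F = 64.3 * 3582 + (41194 - 31574) * 0.15 = 231766.0 N = 231.8 kN

231.8 kN


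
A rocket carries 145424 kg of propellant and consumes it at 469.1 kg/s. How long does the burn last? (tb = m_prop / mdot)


tb = 145424 / 469.1 = 310.0 s

310.0 s


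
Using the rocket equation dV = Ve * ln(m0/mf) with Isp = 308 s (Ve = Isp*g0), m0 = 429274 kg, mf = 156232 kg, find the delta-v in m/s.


Ve = 308 * 9.81 = 3021.48 m/s
dV = 3021.48 * ln(429274/156232) = 3054 m/s

3054 m/s


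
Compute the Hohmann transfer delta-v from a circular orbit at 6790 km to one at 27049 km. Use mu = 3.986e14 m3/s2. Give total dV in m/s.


V1 = sqrt(mu/r1) = 7661.85 m/s
dV1 = V1*(sqrt(2*r2/(r1+r2)) - 1) = 2025.73 m/s
V2 = sqrt(mu/r2) = 3838.78 m/s
dV2 = V2*(1 - sqrt(2*r1/(r1+r2))) = 1406.94 m/s
Total dV = 3433 m/s

3433 m/s


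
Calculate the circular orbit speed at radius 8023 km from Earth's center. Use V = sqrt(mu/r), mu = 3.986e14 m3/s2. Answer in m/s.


V = sqrt(3.986e14 / 8023000) = 7049 m/s

7049 m/s


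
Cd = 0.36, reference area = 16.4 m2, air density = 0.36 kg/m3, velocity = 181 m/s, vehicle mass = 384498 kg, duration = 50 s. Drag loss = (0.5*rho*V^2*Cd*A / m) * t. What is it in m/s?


D = 0.5 * 0.36 * 181^2 * 0.36 * 16.4 = 34815.77 N
a = 34815.77 / 384498 = 0.0905 m/s2
dV = 0.0905 * 50 = 4.5 m/s

4.5 m/s


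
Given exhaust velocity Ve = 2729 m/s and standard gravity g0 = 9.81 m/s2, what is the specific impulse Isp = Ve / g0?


Isp = Ve / g0 = 2729 / 9.81 = 278.2 s

278.2 s


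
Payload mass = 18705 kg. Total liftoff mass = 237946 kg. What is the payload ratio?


PR = 18705 / 237946 = 0.0786

0.0786


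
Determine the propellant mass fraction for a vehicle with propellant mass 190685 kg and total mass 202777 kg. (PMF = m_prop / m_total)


PMF = 190685 / 202777 = 0.94

0.94


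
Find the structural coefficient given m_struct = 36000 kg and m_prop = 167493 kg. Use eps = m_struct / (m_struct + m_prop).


eps = 36000 / (36000 + 167493) = 0.1769

0.1769


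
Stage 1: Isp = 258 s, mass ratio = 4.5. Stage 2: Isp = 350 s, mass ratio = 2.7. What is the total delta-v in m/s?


dV1 = 258 * 9.81 * ln(4.5) = 3806.8 m/s
dV2 = 350 * 9.81 * ln(2.7) = 3410.3 m/s
Total dV = 3806.8 + 3410.3 = 7217.1 m/s ~ 7217 m/s

7217 m/s


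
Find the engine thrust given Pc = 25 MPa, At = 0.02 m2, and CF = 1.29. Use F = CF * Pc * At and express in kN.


F = 1.29 * 25e6 * 0.02 = 645000.0 N = 645.0 kN

645.0 kN


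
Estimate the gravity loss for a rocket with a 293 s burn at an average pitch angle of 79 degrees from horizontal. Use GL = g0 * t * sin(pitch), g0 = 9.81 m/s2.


GL = 9.81 * 293 * sin(79 deg) = 2822 m/s

2822 m/s


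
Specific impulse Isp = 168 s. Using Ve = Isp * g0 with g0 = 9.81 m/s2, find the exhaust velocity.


Ve = Isp * g0 = 168 * 9.81 = 1648.1 m/s

1648.1 m/s


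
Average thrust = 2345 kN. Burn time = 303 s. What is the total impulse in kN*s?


It = 2345 * 303 = 710535 kN*s

710535 kN*s


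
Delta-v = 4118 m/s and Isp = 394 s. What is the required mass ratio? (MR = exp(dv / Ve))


Ve = 394 * 9.81 = 3865.14 m/s
MR = exp(4118 / 3865.14) = 2.902

2.902


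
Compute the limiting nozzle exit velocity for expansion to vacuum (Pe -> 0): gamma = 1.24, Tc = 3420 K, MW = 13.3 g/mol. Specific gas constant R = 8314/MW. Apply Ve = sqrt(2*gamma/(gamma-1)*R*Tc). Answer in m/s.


R = 8314 / 13.3 = 625.11 J/(kg.K)
Ve = sqrt(2 * 1.24 / (1.24 - 1) * 625.11 * 3420) = 4700 m/s

4700 m/s


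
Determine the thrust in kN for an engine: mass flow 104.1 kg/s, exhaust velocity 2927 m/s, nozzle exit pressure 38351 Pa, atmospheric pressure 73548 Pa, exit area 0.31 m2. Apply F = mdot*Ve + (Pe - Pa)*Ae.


F = 104.1 * 2927 + (38351 - 73548) * 0.31 = 293790.0 N = 293.8 kN

293.8 kN


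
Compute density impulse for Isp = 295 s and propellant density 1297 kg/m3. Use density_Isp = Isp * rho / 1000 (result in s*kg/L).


rho*Isp = 295 * 1297 / 1000 = 383 s*kg/L

383 s*kg/L


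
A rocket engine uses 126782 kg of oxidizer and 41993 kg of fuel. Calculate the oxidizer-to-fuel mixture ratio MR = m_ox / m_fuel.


MR = 126782 / 41993 = 3.02

3.02


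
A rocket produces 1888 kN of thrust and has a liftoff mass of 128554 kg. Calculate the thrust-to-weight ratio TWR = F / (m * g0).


TWR = 1888000 / (128554 * 9.81) = 1.5

1.5


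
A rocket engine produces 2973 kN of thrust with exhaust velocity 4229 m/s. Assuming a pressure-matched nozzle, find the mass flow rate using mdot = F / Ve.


mdot = F / Ve = 2973000 / 4229 = 703.0 kg/s

703.0 kg/s


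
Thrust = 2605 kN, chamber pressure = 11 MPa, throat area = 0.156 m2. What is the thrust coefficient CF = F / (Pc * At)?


CF = 2605000 / (11e6 * 0.156) = 1.52

1.52


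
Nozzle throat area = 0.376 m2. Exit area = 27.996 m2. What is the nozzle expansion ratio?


AR = 27.996 / 0.376 = 74.5

74.5


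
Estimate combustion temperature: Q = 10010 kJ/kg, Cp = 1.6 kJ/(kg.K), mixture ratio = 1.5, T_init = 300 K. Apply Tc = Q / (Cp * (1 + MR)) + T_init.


Tc = 10010 / (1.6 * (1 + 1.5)) + 300 = 2802 K

2802 K


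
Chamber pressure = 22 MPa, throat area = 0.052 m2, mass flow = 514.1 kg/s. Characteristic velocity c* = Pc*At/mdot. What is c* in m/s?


c* = 22e6 * 0.052 / 514.1 = 2225 m/s

2225 m/s


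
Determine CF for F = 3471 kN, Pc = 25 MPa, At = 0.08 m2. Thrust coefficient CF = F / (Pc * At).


CF = 3471000 / (25e6 * 0.08) = 1.74

1.74


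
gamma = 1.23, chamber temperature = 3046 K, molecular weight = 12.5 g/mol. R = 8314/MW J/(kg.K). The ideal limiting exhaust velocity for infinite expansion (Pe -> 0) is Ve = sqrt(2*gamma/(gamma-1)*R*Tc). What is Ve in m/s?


R = 8314 / 12.5 = 665.12 J/(kg.K)
Ve = sqrt(2 * 1.23 / (1.23 - 1) * 665.12 * 3046) = 4655 m/s

4655 m/s


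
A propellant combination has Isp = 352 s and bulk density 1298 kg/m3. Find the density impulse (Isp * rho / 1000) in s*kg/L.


rho*Isp = 352 * 1298 / 1000 = 457 s*kg/L

457 s*kg/L


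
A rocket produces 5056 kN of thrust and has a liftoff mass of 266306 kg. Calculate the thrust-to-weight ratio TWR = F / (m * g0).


TWR = 5056000 / (266306 * 9.81) = 1.94

1.94


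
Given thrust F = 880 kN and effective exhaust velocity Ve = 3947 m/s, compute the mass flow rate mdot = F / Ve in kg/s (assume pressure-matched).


mdot = F / Ve = 880000 / 3947 = 223.0 kg/s

223.0 kg/s


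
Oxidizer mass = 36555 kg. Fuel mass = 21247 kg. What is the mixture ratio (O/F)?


MR = 36555 / 21247 = 1.72

1.72


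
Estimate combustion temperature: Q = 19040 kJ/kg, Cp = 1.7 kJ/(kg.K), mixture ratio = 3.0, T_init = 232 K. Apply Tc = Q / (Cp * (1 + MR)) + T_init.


Tc = 19040 / (1.7 * (1 + 3.0)) + 232 = 3032 K

3032 K


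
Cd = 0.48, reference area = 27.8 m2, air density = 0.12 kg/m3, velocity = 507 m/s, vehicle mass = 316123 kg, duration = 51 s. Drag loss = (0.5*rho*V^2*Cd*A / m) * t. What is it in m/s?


D = 0.5 * 0.12 * 507^2 * 0.48 * 27.8 = 205803.71 N
a = 205803.71 / 316123 = 0.651 m/s2
dV = 0.651 * 51 = 33.2 m/s

33.2 m/s


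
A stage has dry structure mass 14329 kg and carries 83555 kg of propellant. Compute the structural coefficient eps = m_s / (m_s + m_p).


eps = 14329 / (14329 + 83555) = 0.1464

0.1464


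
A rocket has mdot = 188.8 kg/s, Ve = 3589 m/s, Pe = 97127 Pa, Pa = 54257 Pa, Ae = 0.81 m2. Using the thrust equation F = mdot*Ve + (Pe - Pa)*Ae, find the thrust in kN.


F = 188.8 * 3589 + (97127 - 54257) * 0.81 = 712328.0 N = 712.3 kN

712.3 kN


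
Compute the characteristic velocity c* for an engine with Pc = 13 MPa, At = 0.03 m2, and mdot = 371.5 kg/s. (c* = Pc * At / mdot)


c* = 13e6 * 0.03 / 371.5 = 1050 m/s

1050 m/s


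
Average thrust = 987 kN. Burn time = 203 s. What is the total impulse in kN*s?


It = 987 * 203 = 200361 kN*s

200361 kN*s


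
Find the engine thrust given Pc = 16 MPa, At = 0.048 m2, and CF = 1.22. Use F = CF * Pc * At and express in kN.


F = 1.22 * 16e6 * 0.048 = 936960.0 N = 937.0 kN

937.0 kN


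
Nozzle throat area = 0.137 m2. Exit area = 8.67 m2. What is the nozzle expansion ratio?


AR = 8.67 / 0.137 = 63.3

63.3


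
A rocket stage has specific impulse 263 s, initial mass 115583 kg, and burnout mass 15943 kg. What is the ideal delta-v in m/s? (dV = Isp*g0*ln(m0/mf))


Ve = 263 * 9.81 = 2580.03 m/s
dV = 2580.03 * ln(115583/15943) = 5111 m/s

5111 m/s
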